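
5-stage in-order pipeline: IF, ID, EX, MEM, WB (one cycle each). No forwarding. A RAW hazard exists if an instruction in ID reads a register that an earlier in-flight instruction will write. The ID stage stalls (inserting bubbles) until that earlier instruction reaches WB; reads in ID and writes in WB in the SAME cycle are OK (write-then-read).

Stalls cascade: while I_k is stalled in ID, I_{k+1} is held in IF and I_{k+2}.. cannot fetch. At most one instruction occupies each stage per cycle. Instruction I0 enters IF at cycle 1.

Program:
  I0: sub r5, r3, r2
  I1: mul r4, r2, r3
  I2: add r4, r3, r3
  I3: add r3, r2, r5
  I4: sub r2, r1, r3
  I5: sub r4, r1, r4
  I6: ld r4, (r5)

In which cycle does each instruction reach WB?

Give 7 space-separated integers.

I0 sub r5 <- r3,r2: IF@1 ID@2 stall=0 (-) EX@3 MEM@4 WB@5
I1 mul r4 <- r2,r3: IF@2 ID@3 stall=0 (-) EX@4 MEM@5 WB@6
I2 add r4 <- r3,r3: IF@3 ID@4 stall=0 (-) EX@5 MEM@6 WB@7
I3 add r3 <- r2,r5: IF@4 ID@5 stall=0 (-) EX@6 MEM@7 WB@8
I4 sub r2 <- r1,r3: IF@5 ID@6 stall=2 (RAW on I3.r3 (WB@8)) EX@9 MEM@10 WB@11
I5 sub r4 <- r1,r4: IF@6 ID@9 stall=0 (-) EX@10 MEM@11 WB@12
I6 ld r4 <- r5: IF@9 ID@10 stall=0 (-) EX@11 MEM@12 WB@13

Answer: 5 6 7 8 11 12 13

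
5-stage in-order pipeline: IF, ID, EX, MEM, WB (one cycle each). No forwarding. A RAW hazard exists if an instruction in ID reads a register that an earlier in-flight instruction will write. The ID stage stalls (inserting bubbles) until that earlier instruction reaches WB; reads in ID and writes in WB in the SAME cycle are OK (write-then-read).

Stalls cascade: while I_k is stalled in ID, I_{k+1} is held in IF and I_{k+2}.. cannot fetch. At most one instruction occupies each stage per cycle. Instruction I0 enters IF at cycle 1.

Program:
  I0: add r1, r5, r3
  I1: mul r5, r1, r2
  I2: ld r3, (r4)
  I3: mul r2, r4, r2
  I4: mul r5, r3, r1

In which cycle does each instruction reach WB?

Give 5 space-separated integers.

I0 add r1 <- r5,r3: IF@1 ID@2 stall=0 (-) EX@3 MEM@4 WB@5
I1 mul r5 <- r1,r2: IF@2 ID@3 stall=2 (RAW on I0.r1 (WB@5)) EX@6 MEM@7 WB@8
I2 ld r3 <- r4: IF@3 ID@6 stall=0 (-) EX@7 MEM@8 WB@9
I3 mul r2 <- r4,r2: IF@6 ID@7 stall=0 (-) EX@8 MEM@9 WB@10
I4 mul r5 <- r3,r1: IF@7 ID@8 stall=1 (RAW on I2.r3 (WB@9)) EX@10 MEM@11 WB@12

Answer: 5 8 9 10 12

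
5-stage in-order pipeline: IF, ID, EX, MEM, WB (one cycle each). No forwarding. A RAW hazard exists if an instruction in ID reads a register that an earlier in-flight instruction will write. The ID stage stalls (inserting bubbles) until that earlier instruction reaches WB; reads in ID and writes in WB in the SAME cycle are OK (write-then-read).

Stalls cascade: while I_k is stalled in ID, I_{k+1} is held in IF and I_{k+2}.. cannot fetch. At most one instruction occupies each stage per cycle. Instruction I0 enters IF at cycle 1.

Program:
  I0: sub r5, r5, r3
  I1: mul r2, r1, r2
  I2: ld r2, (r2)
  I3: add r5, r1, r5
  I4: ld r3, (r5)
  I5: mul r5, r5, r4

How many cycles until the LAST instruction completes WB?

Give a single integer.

I0 sub r5 <- r5,r3: IF@1 ID@2 stall=0 (-) EX@3 MEM@4 WB@5
I1 mul r2 <- r1,r2: IF@2 ID@3 stall=0 (-) EX@4 MEM@5 WB@6
I2 ld r2 <- r2: IF@3 ID@4 stall=2 (RAW on I1.r2 (WB@6)) EX@7 MEM@8 WB@9
I3 add r5 <- r1,r5: IF@4 ID@7 stall=0 (-) EX@8 MEM@9 WB@10
I4 ld r3 <- r5: IF@7 ID@8 stall=2 (RAW on I3.r5 (WB@10)) EX@11 MEM@12 WB@13
I5 mul r5 <- r5,r4: IF@8 ID@11 stall=0 (-) EX@12 MEM@13 WB@14

Answer: 14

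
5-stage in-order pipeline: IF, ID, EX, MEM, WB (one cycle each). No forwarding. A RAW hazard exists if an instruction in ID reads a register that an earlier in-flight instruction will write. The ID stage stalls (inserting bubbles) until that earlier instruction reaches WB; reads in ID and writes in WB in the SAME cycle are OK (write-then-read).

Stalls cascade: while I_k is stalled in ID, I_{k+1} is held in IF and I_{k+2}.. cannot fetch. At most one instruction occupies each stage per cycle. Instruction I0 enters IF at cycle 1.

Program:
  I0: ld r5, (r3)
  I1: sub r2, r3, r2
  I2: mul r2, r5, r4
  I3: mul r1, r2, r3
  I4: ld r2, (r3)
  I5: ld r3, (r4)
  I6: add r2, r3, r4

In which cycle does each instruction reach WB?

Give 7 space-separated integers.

I0 ld r5 <- r3: IF@1 ID@2 stall=0 (-) EX@3 MEM@4 WB@5
I1 sub r2 <- r3,r2: IF@2 ID@3 stall=0 (-) EX@4 MEM@5 WB@6
I2 mul r2 <- r5,r4: IF@3 ID@4 stall=1 (RAW on I0.r5 (WB@5)) EX@6 MEM@7 WB@8
I3 mul r1 <- r2,r3: IF@4 ID@6 stall=2 (RAW on I2.r2 (WB@8)) EX@9 MEM@10 WB@11
I4 ld r2 <- r3: IF@6 ID@9 stall=0 (-) EX@10 MEM@11 WB@12
I5 ld r3 <- r4: IF@9 ID@10 stall=0 (-) EX@11 MEM@12 WB@13
I6 add r2 <- r3,r4: IF@10 ID@11 stall=2 (RAW on I5.r3 (WB@13)) EX@14 MEM@15 WB@16

Answer: 5 6 8 11 12 13 16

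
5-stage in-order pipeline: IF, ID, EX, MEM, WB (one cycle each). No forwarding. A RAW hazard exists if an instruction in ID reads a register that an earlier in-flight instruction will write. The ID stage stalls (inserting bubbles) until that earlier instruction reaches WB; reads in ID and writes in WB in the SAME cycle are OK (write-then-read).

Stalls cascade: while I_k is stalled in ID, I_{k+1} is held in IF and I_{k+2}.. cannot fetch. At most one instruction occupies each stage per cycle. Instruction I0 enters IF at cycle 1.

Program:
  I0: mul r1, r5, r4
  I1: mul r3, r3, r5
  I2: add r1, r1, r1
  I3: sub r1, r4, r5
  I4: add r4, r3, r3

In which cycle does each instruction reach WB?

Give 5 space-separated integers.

Answer: 5 6 8 9 10

Derivation:
I0 mul r1 <- r5,r4: IF@1 ID@2 stall=0 (-) EX@3 MEM@4 WB@5
I1 mul r3 <- r3,r5: IF@2 ID@3 stall=0 (-) EX@4 MEM@5 WB@6
I2 add r1 <- r1,r1: IF@3 ID@4 stall=1 (RAW on I0.r1 (WB@5)) EX@6 MEM@7 WB@8
I3 sub r1 <- r4,r5: IF@4 ID@6 stall=0 (-) EX@7 MEM@8 WB@9
I4 add r4 <- r3,r3: IF@6 ID@7 stall=0 (-) EX@8 MEM@9 WB@10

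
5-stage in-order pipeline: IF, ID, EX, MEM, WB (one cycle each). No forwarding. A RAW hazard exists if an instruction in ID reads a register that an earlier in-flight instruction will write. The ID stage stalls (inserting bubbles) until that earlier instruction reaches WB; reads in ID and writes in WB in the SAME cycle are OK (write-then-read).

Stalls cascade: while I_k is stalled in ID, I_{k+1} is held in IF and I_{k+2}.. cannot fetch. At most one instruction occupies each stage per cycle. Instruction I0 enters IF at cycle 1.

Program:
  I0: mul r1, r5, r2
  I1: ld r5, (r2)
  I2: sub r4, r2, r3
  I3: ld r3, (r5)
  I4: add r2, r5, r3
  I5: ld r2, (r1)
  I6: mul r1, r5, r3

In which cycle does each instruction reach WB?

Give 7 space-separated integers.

I0 mul r1 <- r5,r2: IF@1 ID@2 stall=0 (-) EX@3 MEM@4 WB@5
I1 ld r5 <- r2: IF@2 ID@3 stall=0 (-) EX@4 MEM@5 WB@6
I2 sub r4 <- r2,r3: IF@3 ID@4 stall=0 (-) EX@5 MEM@6 WB@7
I3 ld r3 <- r5: IF@4 ID@5 stall=1 (RAW on I1.r5 (WB@6)) EX@7 MEM@8 WB@9
I4 add r2 <- r5,r3: IF@5 ID@7 stall=2 (RAW on I3.r3 (WB@9)) EX@10 MEM@11 WB@12
I5 ld r2 <- r1: IF@7 ID@10 stall=0 (-) EX@11 MEM@12 WB@13
I6 mul r1 <- r5,r3: IF@10 ID@11 stall=0 (-) EX@12 MEM@13 WB@14

Answer: 5 6 7 9 12 13 14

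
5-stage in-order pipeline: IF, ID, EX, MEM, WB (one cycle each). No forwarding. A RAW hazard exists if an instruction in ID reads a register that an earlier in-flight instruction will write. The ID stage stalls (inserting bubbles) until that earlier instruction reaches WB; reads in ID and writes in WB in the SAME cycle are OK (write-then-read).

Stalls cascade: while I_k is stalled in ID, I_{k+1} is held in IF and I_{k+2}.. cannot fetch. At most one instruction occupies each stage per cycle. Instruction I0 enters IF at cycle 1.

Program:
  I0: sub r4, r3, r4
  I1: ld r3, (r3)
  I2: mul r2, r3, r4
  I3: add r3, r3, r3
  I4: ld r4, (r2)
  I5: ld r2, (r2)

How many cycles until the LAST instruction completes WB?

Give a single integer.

I0 sub r4 <- r3,r4: IF@1 ID@2 stall=0 (-) EX@3 MEM@4 WB@5
I1 ld r3 <- r3: IF@2 ID@3 stall=0 (-) EX@4 MEM@5 WB@6
I2 mul r2 <- r3,r4: IF@3 ID@4 stall=2 (RAW on I1.r3 (WB@6)) EX@7 MEM@8 WB@9
I3 add r3 <- r3,r3: IF@4 ID@7 stall=0 (-) EX@8 MEM@9 WB@10
I4 ld r4 <- r2: IF@7 ID@8 stall=1 (RAW on I2.r2 (WB@9)) EX@10 MEM@11 WB@12
I5 ld r2 <- r2: IF@8 ID@10 stall=0 (-) EX@11 MEM@12 WB@13

Answer: 13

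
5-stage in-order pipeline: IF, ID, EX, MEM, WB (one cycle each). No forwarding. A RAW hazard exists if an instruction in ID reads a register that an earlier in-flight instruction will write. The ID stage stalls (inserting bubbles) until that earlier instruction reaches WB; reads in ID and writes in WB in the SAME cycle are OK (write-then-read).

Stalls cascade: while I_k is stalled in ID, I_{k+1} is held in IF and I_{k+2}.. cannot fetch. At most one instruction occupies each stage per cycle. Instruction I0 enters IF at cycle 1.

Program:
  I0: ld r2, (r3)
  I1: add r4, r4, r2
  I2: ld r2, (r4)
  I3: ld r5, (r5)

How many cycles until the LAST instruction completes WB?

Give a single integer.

I0 ld r2 <- r3: IF@1 ID@2 stall=0 (-) EX@3 MEM@4 WB@5
I1 add r4 <- r4,r2: IF@2 ID@3 stall=2 (RAW on I0.r2 (WB@5)) EX@6 MEM@7 WB@8
I2 ld r2 <- r4: IF@3 ID@6 stall=2 (RAW on I1.r4 (WB@8)) EX@9 MEM@10 WB@11
I3 ld r5 <- r5: IF@6 ID@9 stall=0 (-) EX@10 MEM@11 WB@12

Answer: 12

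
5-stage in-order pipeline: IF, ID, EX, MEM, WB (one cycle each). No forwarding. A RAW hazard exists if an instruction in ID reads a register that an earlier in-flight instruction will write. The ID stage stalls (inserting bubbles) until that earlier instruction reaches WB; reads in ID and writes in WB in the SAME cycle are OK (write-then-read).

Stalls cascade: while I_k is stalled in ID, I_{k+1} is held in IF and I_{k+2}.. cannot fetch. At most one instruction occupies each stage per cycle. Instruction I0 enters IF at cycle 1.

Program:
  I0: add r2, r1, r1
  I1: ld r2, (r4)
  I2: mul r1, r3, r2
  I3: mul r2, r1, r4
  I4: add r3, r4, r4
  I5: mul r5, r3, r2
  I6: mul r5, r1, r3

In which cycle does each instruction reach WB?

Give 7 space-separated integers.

Answer: 5 6 9 12 13 16 17

Derivation:
I0 add r2 <- r1,r1: IF@1 ID@2 stall=0 (-) EX@3 MEM@4 WB@5
I1 ld r2 <- r4: IF@2 ID@3 stall=0 (-) EX@4 MEM@5 WB@6
I2 mul r1 <- r3,r2: IF@3 ID@4 stall=2 (RAW on I1.r2 (WB@6)) EX@7 MEM@8 WB@9
I3 mul r2 <- r1,r4: IF@4 ID@7 stall=2 (RAW on I2.r1 (WB@9)) EX@10 MEM@11 WB@12
I4 add r3 <- r4,r4: IF@7 ID@10 stall=0 (-) EX@11 MEM@12 WB@13
I5 mul r5 <- r3,r2: IF@10 ID@11 stall=2 (RAW on I4.r3 (WB@13)) EX@14 MEM@15 WB@16
I6 mul r5 <- r1,r3: IF@11 ID@14 stall=0 (-) EX@15 MEM@16 WB@17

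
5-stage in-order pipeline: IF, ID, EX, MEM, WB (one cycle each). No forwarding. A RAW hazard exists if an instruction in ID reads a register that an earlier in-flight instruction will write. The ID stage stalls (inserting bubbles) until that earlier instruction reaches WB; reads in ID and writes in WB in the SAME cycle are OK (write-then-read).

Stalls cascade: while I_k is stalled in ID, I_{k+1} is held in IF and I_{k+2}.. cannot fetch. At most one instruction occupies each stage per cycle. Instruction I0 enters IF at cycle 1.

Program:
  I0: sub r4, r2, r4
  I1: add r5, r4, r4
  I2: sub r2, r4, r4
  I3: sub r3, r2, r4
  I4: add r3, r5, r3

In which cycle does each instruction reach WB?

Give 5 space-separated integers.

Answer: 5 8 9 12 15

Derivation:
I0 sub r4 <- r2,r4: IF@1 ID@2 stall=0 (-) EX@3 MEM@4 WB@5
I1 add r5 <- r4,r4: IF@2 ID@3 stall=2 (RAW on I0.r4 (WB@5)) EX@6 MEM@7 WB@8
I2 sub r2 <- r4,r4: IF@3 ID@6 stall=0 (-) EX@7 MEM@8 WB@9
I3 sub r3 <- r2,r4: IF@6 ID@7 stall=2 (RAW on I2.r2 (WB@9)) EX@10 MEM@11 WB@12
I4 add r3 <- r5,r3: IF@7 ID@10 stall=2 (RAW on I3.r3 (WB@12)) EX@13 MEM@14 WB@15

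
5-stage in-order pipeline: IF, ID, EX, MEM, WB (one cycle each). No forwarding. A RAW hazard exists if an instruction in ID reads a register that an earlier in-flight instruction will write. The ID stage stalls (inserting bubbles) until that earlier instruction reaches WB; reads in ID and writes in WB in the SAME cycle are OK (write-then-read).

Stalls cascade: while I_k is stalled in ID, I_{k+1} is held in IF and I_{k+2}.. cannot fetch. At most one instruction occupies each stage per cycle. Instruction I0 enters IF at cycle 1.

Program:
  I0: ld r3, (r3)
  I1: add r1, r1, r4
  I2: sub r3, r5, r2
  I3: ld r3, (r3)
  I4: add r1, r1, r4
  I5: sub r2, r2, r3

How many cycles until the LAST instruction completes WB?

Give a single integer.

Answer: 13

Derivation:
I0 ld r3 <- r3: IF@1 ID@2 stall=0 (-) EX@3 MEM@4 WB@5
I1 add r1 <- r1,r4: IF@2 ID@3 stall=0 (-) EX@4 MEM@5 WB@6
I2 sub r3 <- r5,r2: IF@3 ID@4 stall=0 (-) EX@5 MEM@6 WB@7
I3 ld r3 <- r3: IF@4 ID@5 stall=2 (RAW on I2.r3 (WB@7)) EX@8 MEM@9 WB@10
I4 add r1 <- r1,r4: IF@5 ID@8 stall=0 (-) EX@9 MEM@10 WB@11
I5 sub r2 <- r2,r3: IF@8 ID@9 stall=1 (RAW on I3.r3 (WB@10)) EX@11 MEM@12 WB@13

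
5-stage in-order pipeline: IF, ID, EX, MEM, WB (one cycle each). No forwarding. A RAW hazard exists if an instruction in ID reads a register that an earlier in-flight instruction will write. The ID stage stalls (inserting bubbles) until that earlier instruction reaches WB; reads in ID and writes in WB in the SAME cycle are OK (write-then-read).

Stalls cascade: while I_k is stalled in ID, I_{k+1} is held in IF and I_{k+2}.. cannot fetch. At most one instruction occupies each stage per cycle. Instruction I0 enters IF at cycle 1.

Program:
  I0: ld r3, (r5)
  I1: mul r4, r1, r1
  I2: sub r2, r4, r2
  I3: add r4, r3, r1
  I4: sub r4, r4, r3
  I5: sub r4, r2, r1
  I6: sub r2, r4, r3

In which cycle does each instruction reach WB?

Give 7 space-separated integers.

I0 ld r3 <- r5: IF@1 ID@2 stall=0 (-) EX@3 MEM@4 WB@5
I1 mul r4 <- r1,r1: IF@2 ID@3 stall=0 (-) EX@4 MEM@5 WB@6
I2 sub r2 <- r4,r2: IF@3 ID@4 stall=2 (RAW on I1.r4 (WB@6)) EX@7 MEM@8 WB@9
I3 add r4 <- r3,r1: IF@4 ID@7 stall=0 (-) EX@8 MEM@9 WB@10
I4 sub r4 <- r4,r3: IF@7 ID@8 stall=2 (RAW on I3.r4 (WB@10)) EX@11 MEM@12 WB@13
I5 sub r4 <- r2,r1: IF@8 ID@11 stall=0 (-) EX@12 MEM@13 WB@14
I6 sub r2 <- r4,r3: IF@11 ID@12 stall=2 (RAW on I5.r4 (WB@14)) EX@15 MEM@16 WB@17

Answer: 5 6 9 10 13 14 17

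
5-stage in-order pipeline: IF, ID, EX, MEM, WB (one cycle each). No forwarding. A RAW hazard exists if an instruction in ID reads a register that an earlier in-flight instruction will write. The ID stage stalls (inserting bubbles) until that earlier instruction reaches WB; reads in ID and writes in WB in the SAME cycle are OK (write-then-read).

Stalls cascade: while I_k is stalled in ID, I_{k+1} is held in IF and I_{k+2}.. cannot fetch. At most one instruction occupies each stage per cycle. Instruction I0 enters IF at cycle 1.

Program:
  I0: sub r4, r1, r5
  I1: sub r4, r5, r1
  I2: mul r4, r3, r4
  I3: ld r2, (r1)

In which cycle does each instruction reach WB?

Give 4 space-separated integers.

Answer: 5 6 9 10

Derivation:
I0 sub r4 <- r1,r5: IF@1 ID@2 stall=0 (-) EX@3 MEM@4 WB@5
I1 sub r4 <- r5,r1: IF@2 ID@3 stall=0 (-) EX@4 MEM@5 WB@6
I2 mul r4 <- r3,r4: IF@3 ID@4 stall=2 (RAW on I1.r4 (WB@6)) EX@7 MEM@8 WB@9
I3 ld r2 <- r1: IF@4 ID@7 stall=0 (-) EX@8 MEM@9 WB@10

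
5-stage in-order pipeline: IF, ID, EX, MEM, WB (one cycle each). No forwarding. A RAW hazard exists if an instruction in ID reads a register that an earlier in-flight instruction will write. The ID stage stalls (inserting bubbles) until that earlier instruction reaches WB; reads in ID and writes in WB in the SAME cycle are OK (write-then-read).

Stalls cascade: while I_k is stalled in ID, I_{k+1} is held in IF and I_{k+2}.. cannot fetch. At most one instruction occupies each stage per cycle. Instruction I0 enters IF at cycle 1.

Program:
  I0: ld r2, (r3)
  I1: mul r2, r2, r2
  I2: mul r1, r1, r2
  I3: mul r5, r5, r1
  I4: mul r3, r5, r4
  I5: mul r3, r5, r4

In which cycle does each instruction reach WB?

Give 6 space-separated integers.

Answer: 5 8 11 14 17 18

Derivation:
I0 ld r2 <- r3: IF@1 ID@2 stall=0 (-) EX@3 MEM@4 WB@5
I1 mul r2 <- r2,r2: IF@2 ID@3 stall=2 (RAW on I0.r2 (WB@5)) EX@6 MEM@7 WB@8
I2 mul r1 <- r1,r2: IF@3 ID@6 stall=2 (RAW on I1.r2 (WB@8)) EX@9 MEM@10 WB@11
I3 mul r5 <- r5,r1: IF@6 ID@9 stall=2 (RAW on I2.r1 (WB@11)) EX@12 MEM@13 WB@14
I4 mul r3 <- r5,r4: IF@9 ID@12 stall=2 (RAW on I3.r5 (WB@14)) EX@15 MEM@16 WB@17
I5 mul r3 <- r5,r4: IF@12 ID@15 stall=0 (-) EX@16 MEM@17 WB@18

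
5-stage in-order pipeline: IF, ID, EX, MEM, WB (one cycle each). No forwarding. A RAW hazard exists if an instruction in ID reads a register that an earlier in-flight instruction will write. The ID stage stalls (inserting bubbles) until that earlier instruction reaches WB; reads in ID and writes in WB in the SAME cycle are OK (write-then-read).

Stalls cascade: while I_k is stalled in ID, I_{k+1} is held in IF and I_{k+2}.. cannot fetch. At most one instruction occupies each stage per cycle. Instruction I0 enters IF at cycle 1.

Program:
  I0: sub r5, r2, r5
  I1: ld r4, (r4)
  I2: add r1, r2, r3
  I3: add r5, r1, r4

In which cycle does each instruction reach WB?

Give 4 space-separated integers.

Answer: 5 6 7 10

Derivation:
I0 sub r5 <- r2,r5: IF@1 ID@2 stall=0 (-) EX@3 MEM@4 WB@5
I1 ld r4 <- r4: IF@2 ID@3 stall=0 (-) EX@4 MEM@5 WB@6
I2 add r1 <- r2,r3: IF@3 ID@4 stall=0 (-) EX@5 MEM@6 WB@7
I3 add r5 <- r1,r4: IF@4 ID@5 stall=2 (RAW on I2.r1 (WB@7)) EX@8 MEM@9 WB@10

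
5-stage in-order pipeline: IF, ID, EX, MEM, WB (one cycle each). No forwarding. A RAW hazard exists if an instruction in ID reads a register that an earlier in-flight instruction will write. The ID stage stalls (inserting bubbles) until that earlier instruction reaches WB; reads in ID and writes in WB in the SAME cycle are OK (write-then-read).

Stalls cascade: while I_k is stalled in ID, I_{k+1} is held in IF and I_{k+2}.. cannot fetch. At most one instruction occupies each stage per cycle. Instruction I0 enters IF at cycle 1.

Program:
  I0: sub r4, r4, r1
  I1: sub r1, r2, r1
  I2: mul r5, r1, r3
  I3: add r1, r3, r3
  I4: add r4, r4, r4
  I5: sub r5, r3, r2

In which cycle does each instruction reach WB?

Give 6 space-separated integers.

I0 sub r4 <- r4,r1: IF@1 ID@2 stall=0 (-) EX@3 MEM@4 WB@5
I1 sub r1 <- r2,r1: IF@2 ID@3 stall=0 (-) EX@4 MEM@5 WB@6
I2 mul r5 <- r1,r3: IF@3 ID@4 stall=2 (RAW on I1.r1 (WB@6)) EX@7 MEM@8 WB@9
I3 add r1 <- r3,r3: IF@4 ID@7 stall=0 (-) EX@8 MEM@9 WB@10
I4 add r4 <- r4,r4: IF@7 ID@8 stall=0 (-) EX@9 MEM@10 WB@11
I5 sub r5 <- r3,r2: IF@8 ID@9 stall=0 (-) EX@10 MEM@11 WB@12

Answer: 5 6 9 10 11 12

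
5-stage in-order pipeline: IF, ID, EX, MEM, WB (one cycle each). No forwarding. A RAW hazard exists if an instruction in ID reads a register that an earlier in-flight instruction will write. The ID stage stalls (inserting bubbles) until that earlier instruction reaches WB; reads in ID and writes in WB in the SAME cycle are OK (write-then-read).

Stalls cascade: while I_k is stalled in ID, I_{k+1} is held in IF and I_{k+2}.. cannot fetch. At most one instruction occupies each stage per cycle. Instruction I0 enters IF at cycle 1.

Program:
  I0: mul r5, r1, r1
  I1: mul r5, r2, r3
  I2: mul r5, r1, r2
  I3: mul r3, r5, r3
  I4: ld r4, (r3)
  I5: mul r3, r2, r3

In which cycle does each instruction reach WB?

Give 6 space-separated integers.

I0 mul r5 <- r1,r1: IF@1 ID@2 stall=0 (-) EX@3 MEM@4 WB@5
I1 mul r5 <- r2,r3: IF@2 ID@3 stall=0 (-) EX@4 MEM@5 WB@6
I2 mul r5 <- r1,r2: IF@3 ID@4 stall=0 (-) EX@5 MEM@6 WB@7
I3 mul r3 <- r5,r3: IF@4 ID@5 stall=2 (RAW on I2.r5 (WB@7)) EX@8 MEM@9 WB@10
I4 ld r4 <- r3: IF@5 ID@8 stall=2 (RAW on I3.r3 (WB@10)) EX@11 MEM@12 WB@13
I5 mul r3 <- r2,r3: IF@8 ID@11 stall=0 (-) EX@12 MEM@13 WB@14

Answer: 5 6 7 10 13 14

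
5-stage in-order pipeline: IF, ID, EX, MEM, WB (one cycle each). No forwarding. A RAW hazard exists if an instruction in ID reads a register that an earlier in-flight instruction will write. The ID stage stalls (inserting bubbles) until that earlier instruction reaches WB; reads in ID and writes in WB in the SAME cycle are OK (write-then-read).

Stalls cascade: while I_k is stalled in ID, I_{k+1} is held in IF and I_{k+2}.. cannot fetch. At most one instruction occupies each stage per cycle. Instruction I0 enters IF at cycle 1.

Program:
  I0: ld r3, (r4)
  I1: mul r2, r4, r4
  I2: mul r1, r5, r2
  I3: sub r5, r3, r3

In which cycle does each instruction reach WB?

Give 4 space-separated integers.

Answer: 5 6 9 10

Derivation:
I0 ld r3 <- r4: IF@1 ID@2 stall=0 (-) EX@3 MEM@4 WB@5
I1 mul r2 <- r4,r4: IF@2 ID@3 stall=0 (-) EX@4 MEM@5 WB@6
I2 mul r1 <- r5,r2: IF@3 ID@4 stall=2 (RAW on I1.r2 (WB@6)) EX@7 MEM@8 WB@9
I3 sub r5 <- r3,r3: IF@4 ID@7 stall=0 (-) EX@8 MEM@9 WB@10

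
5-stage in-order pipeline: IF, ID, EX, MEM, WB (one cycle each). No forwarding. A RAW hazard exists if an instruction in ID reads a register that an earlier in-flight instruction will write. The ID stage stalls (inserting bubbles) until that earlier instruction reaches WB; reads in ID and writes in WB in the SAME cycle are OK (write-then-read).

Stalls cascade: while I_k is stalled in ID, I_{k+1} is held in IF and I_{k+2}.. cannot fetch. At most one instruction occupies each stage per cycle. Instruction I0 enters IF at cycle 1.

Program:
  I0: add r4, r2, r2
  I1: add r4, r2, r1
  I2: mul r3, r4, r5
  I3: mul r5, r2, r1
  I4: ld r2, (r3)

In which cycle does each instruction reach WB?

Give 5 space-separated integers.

Answer: 5 6 9 10 12

Derivation:
I0 add r4 <- r2,r2: IF@1 ID@2 stall=0 (-) EX@3 MEM@4 WB@5
I1 add r4 <- r2,r1: IF@2 ID@3 stall=0 (-) EX@4 MEM@5 WB@6
I2 mul r3 <- r4,r5: IF@3 ID@4 stall=2 (RAW on I1.r4 (WB@6)) EX@7 MEM@8 WB@9
I3 mul r5 <- r2,r1: IF@4 ID@7 stall=0 (-) EX@8 MEM@9 WB@10
I4 ld r2 <- r3: IF@7 ID@8 stall=1 (RAW on I2.r3 (WB@9)) EX@10 MEM@11 WB@12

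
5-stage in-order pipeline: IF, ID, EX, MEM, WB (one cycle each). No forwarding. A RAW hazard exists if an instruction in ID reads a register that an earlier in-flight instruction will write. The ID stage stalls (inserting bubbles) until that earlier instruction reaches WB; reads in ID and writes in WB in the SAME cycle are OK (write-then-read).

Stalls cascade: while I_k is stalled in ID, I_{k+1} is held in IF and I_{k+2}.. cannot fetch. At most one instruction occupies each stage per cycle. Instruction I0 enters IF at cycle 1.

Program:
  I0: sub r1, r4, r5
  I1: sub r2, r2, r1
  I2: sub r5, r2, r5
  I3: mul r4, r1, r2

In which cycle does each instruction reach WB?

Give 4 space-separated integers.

I0 sub r1 <- r4,r5: IF@1 ID@2 stall=0 (-) EX@3 MEM@4 WB@5
I1 sub r2 <- r2,r1: IF@2 ID@3 stall=2 (RAW on I0.r1 (WB@5)) EX@6 MEM@7 WB@8
I2 sub r5 <- r2,r5: IF@3 ID@6 stall=2 (RAW on I1.r2 (WB@8)) EX@9 MEM@10 WB@11
I3 mul r4 <- r1,r2: IF@6 ID@9 stall=0 (-) EX@10 MEM@11 WB@12

Answer: 5 8 11 12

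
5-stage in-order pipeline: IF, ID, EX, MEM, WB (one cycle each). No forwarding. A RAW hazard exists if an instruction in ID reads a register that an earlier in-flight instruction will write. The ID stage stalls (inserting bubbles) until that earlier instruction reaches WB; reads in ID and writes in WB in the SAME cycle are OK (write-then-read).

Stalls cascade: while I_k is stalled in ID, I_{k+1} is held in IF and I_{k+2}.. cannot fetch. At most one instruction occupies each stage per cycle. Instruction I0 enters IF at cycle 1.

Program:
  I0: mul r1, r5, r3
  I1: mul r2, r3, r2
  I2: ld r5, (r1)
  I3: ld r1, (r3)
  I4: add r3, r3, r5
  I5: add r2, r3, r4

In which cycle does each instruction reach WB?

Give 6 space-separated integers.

I0 mul r1 <- r5,r3: IF@1 ID@2 stall=0 (-) EX@3 MEM@4 WB@5
I1 mul r2 <- r3,r2: IF@2 ID@3 stall=0 (-) EX@4 MEM@5 WB@6
I2 ld r5 <- r1: IF@3 ID@4 stall=1 (RAW on I0.r1 (WB@5)) EX@6 MEM@7 WB@8
I3 ld r1 <- r3: IF@4 ID@6 stall=0 (-) EX@7 MEM@8 WB@9
I4 add r3 <- r3,r5: IF@6 ID@7 stall=1 (RAW on I2.r5 (WB@8)) EX@9 MEM@10 WB@11
I5 add r2 <- r3,r4: IF@7 ID@9 stall=2 (RAW on I4.r3 (WB@11)) EX@12 MEM@13 WB@14

Answer: 5 6 8 9 11 14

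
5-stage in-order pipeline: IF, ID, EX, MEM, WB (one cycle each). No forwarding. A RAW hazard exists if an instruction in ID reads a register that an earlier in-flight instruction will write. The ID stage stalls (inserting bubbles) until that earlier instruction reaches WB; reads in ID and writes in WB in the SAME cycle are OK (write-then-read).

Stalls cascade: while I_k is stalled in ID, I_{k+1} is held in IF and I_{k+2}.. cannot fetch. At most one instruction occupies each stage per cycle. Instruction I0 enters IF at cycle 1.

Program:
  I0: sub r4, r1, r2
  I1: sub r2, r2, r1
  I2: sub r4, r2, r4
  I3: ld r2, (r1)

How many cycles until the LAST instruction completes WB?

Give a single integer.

Answer: 10

Derivation:
I0 sub r4 <- r1,r2: IF@1 ID@2 stall=0 (-) EX@3 MEM@4 WB@5
I1 sub r2 <- r2,r1: IF@2 ID@3 stall=0 (-) EX@4 MEM@5 WB@6
I2 sub r4 <- r2,r4: IF@3 ID@4 stall=2 (RAW on I1.r2 (WB@6)) EX@7 MEM@8 WB@9
I3 ld r2 <- r1: IF@4 ID@7 stall=0 (-) EX@8 MEM@9 WB@10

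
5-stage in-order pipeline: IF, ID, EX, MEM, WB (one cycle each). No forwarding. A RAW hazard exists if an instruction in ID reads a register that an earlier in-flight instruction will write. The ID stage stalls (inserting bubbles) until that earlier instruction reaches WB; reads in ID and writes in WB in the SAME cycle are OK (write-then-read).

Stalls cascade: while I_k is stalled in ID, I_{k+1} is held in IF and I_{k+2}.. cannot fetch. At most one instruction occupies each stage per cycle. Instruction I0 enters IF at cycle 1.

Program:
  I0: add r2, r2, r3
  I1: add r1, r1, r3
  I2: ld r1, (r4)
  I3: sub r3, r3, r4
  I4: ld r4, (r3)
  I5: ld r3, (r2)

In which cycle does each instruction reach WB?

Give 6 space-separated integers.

Answer: 5 6 7 8 11 12

Derivation:
I0 add r2 <- r2,r3: IF@1 ID@2 stall=0 (-) EX@3 MEM@4 WB@5
I1 add r1 <- r1,r3: IF@2 ID@3 stall=0 (-) EX@4 MEM@5 WB@6
I2 ld r1 <- r4: IF@3 ID@4 stall=0 (-) EX@5 MEM@6 WB@7
I3 sub r3 <- r3,r4: IF@4 ID@5 stall=0 (-) EX@6 MEM@7 WB@8
I4 ld r4 <- r3: IF@5 ID@6 stall=2 (RAW on I3.r3 (WB@8)) EX@9 MEM@10 WB@11
I5 ld r3 <- r2: IF@6 ID@9 stall=0 (-) EX@10 MEM@11 WB@12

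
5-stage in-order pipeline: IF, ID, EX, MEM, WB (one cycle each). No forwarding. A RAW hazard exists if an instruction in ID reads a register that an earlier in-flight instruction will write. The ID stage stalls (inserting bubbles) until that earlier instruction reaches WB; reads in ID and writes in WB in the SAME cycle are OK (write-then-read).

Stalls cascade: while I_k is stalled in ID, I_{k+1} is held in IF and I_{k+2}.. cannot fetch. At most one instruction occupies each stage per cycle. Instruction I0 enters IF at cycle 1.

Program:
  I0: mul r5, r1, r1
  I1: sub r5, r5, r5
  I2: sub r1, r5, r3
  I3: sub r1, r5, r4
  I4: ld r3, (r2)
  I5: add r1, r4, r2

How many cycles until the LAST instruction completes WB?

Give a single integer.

Answer: 14

Derivation:
I0 mul r5 <- r1,r1: IF@1 ID@2 stall=0 (-) EX@3 MEM@4 WB@5
I1 sub r5 <- r5,r5: IF@2 ID@3 stall=2 (RAW on I0.r5 (WB@5)) EX@6 MEM@7 WB@8
I2 sub r1 <- r5,r3: IF@3 ID@6 stall=2 (RAW on I1.r5 (WB@8)) EX@9 MEM@10 WB@11
I3 sub r1 <- r5,r4: IF@6 ID@9 stall=0 (-) EX@10 MEM@11 WB@12
I4 ld r3 <- r2: IF@9 ID@10 stall=0 (-) EX@11 MEM@12 WB@13
I5 add r1 <- r4,r2: IF@10 ID@11 stall=0 (-) EX@12 MEM@13 WB@14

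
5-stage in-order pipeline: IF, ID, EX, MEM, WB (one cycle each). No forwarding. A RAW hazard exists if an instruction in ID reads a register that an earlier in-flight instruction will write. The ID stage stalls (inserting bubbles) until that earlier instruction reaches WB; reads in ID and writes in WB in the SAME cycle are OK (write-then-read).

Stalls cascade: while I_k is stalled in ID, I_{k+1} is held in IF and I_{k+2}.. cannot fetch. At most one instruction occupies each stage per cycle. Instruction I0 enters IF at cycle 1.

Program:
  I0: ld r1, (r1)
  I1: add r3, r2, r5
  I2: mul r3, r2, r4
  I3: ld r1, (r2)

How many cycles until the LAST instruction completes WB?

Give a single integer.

I0 ld r1 <- r1: IF@1 ID@2 stall=0 (-) EX@3 MEM@4 WB@5
I1 add r3 <- r2,r5: IF@2 ID@3 stall=0 (-) EX@4 MEM@5 WB@6
I2 mul r3 <- r2,r4: IF@3 ID@4 stall=0 (-) EX@5 MEM@6 WB@7
I3 ld r1 <- r2: IF@4 ID@5 stall=0 (-) EX@6 MEM@7 WB@8

Answer: 8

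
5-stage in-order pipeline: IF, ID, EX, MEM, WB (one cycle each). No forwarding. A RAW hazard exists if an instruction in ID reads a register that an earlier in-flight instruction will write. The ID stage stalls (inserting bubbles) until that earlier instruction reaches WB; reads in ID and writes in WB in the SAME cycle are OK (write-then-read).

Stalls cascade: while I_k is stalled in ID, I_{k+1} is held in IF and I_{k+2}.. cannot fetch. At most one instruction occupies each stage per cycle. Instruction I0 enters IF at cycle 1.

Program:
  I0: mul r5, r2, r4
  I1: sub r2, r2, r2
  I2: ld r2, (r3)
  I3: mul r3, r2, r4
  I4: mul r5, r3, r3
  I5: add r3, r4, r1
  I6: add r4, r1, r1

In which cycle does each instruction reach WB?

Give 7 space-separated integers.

Answer: 5 6 7 10 13 14 15

Derivation:
I0 mul r5 <- r2,r4: IF@1 ID@2 stall=0 (-) EX@3 MEM@4 WB@5
I1 sub r2 <- r2,r2: IF@2 ID@3 stall=0 (-) EX@4 MEM@5 WB@6
I2 ld r2 <- r3: IF@3 ID@4 stall=0 (-) EX@5 MEM@6 WB@7
I3 mul r3 <- r2,r4: IF@4 ID@5 stall=2 (RAW on I2.r2 (WB@7)) EX@8 MEM@9 WB@10
I4 mul r5 <- r3,r3: IF@5 ID@8 stall=2 (RAW on I3.r3 (WB@10)) EX@11 MEM@12 WB@13
I5 add r3 <- r4,r1: IF@8 ID@11 stall=0 (-) EX@12 MEM@13 WB@14
I6 add r4 <- r1,r1: IF@11 ID@12 stall=0 (-) EX@13 MEM@14 WB@15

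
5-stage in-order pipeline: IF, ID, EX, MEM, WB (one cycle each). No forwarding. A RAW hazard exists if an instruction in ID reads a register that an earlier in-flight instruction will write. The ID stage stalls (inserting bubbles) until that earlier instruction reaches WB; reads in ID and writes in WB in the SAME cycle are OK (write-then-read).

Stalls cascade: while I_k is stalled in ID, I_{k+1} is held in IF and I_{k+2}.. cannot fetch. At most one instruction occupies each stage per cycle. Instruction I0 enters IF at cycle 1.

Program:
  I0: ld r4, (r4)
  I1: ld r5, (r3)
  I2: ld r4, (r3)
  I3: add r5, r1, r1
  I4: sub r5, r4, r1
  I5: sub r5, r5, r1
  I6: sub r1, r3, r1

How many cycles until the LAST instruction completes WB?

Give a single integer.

I0 ld r4 <- r4: IF@1 ID@2 stall=0 (-) EX@3 MEM@4 WB@5
I1 ld r5 <- r3: IF@2 ID@3 stall=0 (-) EX@4 MEM@5 WB@6
I2 ld r4 <- r3: IF@3 ID@4 stall=0 (-) EX@5 MEM@6 WB@7
I3 add r5 <- r1,r1: IF@4 ID@5 stall=0 (-) EX@6 MEM@7 WB@8
I4 sub r5 <- r4,r1: IF@5 ID@6 stall=1 (RAW on I2.r4 (WB@7)) EX@8 MEM@9 WB@10
I5 sub r5 <- r5,r1: IF@6 ID@8 stall=2 (RAW on I4.r5 (WB@10)) EX@11 MEM@12 WB@13
I6 sub r1 <- r3,r1: IF@8 ID@11 stall=0 (-) EX@12 MEM@13 WB@14

Answer: 14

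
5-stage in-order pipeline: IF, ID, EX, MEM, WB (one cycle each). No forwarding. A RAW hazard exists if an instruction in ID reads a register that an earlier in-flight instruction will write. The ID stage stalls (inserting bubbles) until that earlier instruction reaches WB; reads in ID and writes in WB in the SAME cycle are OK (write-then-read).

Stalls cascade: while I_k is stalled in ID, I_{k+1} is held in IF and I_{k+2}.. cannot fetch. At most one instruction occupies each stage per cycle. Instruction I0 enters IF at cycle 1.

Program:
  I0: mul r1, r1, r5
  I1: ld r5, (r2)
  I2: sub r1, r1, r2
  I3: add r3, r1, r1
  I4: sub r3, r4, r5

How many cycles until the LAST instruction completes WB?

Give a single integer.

Answer: 12

Derivation:
I0 mul r1 <- r1,r5: IF@1 ID@2 stall=0 (-) EX@3 MEM@4 WB@5
I1 ld r5 <- r2: IF@2 ID@3 stall=0 (-) EX@4 MEM@5 WB@6
I2 sub r1 <- r1,r2: IF@3 ID@4 stall=1 (RAW on I0.r1 (WB@5)) EX@6 MEM@7 WB@8
I3 add r3 <- r1,r1: IF@4 ID@6 stall=2 (RAW on I2.r1 (WB@8)) EX@9 MEM@10 WB@11
I4 sub r3 <- r4,r5: IF@6 ID@9 stall=0 (-) EX@10 MEM@11 WB@12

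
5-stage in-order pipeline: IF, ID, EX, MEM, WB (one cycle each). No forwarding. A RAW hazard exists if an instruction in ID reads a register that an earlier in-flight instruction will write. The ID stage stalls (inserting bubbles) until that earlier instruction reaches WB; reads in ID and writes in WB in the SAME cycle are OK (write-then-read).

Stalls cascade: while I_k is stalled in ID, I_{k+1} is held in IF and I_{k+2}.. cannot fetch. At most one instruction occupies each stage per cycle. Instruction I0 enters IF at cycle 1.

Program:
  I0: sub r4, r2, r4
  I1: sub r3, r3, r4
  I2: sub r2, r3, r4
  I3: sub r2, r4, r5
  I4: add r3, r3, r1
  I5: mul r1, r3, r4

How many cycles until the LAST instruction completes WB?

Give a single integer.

I0 sub r4 <- r2,r4: IF@1 ID@2 stall=0 (-) EX@3 MEM@4 WB@5
I1 sub r3 <- r3,r4: IF@2 ID@3 stall=2 (RAW on I0.r4 (WB@5)) EX@6 MEM@7 WB@8
I2 sub r2 <- r3,r4: IF@3 ID@6 stall=2 (RAW on I1.r3 (WB@8)) EX@9 MEM@10 WB@11
I3 sub r2 <- r4,r5: IF@6 ID@9 stall=0 (-) EX@10 MEM@11 WB@12
I4 add r3 <- r3,r1: IF@9 ID@10 stall=0 (-) EX@11 MEM@12 WB@13
I5 mul r1 <- r3,r4: IF@10 ID@11 stall=2 (RAW on I4.r3 (WB@13)) EX@14 MEM@15 WB@16

Answer: 16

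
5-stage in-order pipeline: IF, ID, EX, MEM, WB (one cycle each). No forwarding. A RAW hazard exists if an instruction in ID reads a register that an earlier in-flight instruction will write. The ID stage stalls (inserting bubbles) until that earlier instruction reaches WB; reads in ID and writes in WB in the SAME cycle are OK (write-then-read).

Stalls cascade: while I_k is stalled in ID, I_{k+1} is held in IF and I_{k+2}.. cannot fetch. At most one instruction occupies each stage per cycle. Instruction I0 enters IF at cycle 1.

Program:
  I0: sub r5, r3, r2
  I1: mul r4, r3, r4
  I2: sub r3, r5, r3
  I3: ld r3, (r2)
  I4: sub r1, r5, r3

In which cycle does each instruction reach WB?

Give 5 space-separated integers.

I0 sub r5 <- r3,r2: IF@1 ID@2 stall=0 (-) EX@3 MEM@4 WB@5
I1 mul r4 <- r3,r4: IF@2 ID@3 stall=0 (-) EX@4 MEM@5 WB@6
I2 sub r3 <- r5,r3: IF@3 ID@4 stall=1 (RAW on I0.r5 (WB@5)) EX@6 MEM@7 WB@8
I3 ld r3 <- r2: IF@4 ID@6 stall=0 (-) EX@7 MEM@8 WB@9
I4 sub r1 <- r5,r3: IF@6 ID@7 stall=2 (RAW on I3.r3 (WB@9)) EX@10 MEM@11 WB@12

Answer: 5 6 8 9 12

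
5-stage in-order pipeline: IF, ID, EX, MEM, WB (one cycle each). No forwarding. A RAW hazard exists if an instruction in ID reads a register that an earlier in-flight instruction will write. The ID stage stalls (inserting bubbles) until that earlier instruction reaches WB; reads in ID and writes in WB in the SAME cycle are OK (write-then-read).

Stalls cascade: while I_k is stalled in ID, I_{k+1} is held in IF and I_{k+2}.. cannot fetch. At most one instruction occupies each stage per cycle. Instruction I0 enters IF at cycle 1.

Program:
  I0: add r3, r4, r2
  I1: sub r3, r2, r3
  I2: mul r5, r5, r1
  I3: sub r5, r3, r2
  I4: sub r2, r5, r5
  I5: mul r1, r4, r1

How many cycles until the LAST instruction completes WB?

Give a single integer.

I0 add r3 <- r4,r2: IF@1 ID@2 stall=0 (-) EX@3 MEM@4 WB@5
I1 sub r3 <- r2,r3: IF@2 ID@3 stall=2 (RAW on I0.r3 (WB@5)) EX@6 MEM@7 WB@8
I2 mul r5 <- r5,r1: IF@3 ID@6 stall=0 (-) EX@7 MEM@8 WB@9
I3 sub r5 <- r3,r2: IF@6 ID@7 stall=1 (RAW on I1.r3 (WB@8)) EX@9 MEM@10 WB@11
I4 sub r2 <- r5,r5: IF@7 ID@9 stall=2 (RAW on I3.r5 (WB@11)) EX@12 MEM@13 WB@14
I5 mul r1 <- r4,r1: IF@9 ID@12 stall=0 (-) EX@13 MEM@14 WB@15

Answer: 15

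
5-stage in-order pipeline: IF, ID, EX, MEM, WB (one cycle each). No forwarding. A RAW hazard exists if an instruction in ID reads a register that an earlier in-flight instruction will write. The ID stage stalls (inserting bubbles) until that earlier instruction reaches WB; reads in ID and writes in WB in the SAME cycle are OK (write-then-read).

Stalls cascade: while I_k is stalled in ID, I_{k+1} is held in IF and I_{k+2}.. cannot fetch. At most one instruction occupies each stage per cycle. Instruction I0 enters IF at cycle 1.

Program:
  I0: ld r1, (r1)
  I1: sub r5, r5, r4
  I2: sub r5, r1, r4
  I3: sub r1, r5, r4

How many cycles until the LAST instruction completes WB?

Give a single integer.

Answer: 11

Derivation:
I0 ld r1 <- r1: IF@1 ID@2 stall=0 (-) EX@3 MEM@4 WB@5
I1 sub r5 <- r5,r4: IF@2 ID@3 stall=0 (-) EX@4 MEM@5 WB@6
I2 sub r5 <- r1,r4: IF@3 ID@4 stall=1 (RAW on I0.r1 (WB@5)) EX@6 MEM@7 WB@8
I3 sub r1 <- r5,r4: IF@4 ID@6 stall=2 (RAW on I2.r5 (WB@8)) EX@9 MEM@10 WB@11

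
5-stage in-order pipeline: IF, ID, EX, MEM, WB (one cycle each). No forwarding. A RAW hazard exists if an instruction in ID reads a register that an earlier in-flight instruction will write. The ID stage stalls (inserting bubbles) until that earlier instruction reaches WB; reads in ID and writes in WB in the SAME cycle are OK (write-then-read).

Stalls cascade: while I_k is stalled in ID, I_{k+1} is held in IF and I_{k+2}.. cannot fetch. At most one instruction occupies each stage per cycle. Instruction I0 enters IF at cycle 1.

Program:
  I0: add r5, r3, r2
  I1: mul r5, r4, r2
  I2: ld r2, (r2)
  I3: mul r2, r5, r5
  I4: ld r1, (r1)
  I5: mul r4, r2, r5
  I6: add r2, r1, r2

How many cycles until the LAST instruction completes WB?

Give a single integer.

Answer: 13

Derivation:
I0 add r5 <- r3,r2: IF@1 ID@2 stall=0 (-) EX@3 MEM@4 WB@5
I1 mul r5 <- r4,r2: IF@2 ID@3 stall=0 (-) EX@4 MEM@5 WB@6
I2 ld r2 <- r2: IF@3 ID@4 stall=0 (-) EX@5 MEM@6 WB@7
I3 mul r2 <- r5,r5: IF@4 ID@5 stall=1 (RAW on I1.r5 (WB@6)) EX@7 MEM@8 WB@9
I4 ld r1 <- r1: IF@5 ID@7 stall=0 (-) EX@8 MEM@9 WB@10
I5 mul r4 <- r2,r5: IF@7 ID@8 stall=1 (RAW on I3.r2 (WB@9)) EX@10 MEM@11 WB@12
I6 add r2 <- r1,r2: IF@8 ID@10 stall=0 (-) EX@11 MEM@12 WB@13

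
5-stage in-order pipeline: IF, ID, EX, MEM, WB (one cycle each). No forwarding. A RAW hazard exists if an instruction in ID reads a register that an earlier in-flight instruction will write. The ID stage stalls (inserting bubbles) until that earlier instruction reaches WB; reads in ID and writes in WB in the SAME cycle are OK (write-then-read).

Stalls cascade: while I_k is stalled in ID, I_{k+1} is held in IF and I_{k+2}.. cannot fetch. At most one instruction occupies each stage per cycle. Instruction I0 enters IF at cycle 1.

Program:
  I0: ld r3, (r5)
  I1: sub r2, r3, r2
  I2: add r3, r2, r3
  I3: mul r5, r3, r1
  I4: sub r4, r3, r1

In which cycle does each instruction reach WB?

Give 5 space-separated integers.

Answer: 5 8 11 14 15

Derivation:
I0 ld r3 <- r5: IF@1 ID@2 stall=0 (-) EX@3 MEM@4 WB@5
I1 sub r2 <- r3,r2: IF@2 ID@3 stall=2 (RAW on I0.r3 (WB@5)) EX@6 MEM@7 WB@8
I2 add r3 <- r2,r3: IF@3 ID@6 stall=2 (RAW on I1.r2 (WB@8)) EX@9 MEM@10 WB@11
I3 mul r5 <- r3,r1: IF@6 ID@9 stall=2 (RAW on I2.r3 (WB@11)) EX@12 MEM@13 WB@14
I4 sub r4 <- r3,r1: IF@9 ID@12 stall=0 (-) EX@13 MEM@14 WB@15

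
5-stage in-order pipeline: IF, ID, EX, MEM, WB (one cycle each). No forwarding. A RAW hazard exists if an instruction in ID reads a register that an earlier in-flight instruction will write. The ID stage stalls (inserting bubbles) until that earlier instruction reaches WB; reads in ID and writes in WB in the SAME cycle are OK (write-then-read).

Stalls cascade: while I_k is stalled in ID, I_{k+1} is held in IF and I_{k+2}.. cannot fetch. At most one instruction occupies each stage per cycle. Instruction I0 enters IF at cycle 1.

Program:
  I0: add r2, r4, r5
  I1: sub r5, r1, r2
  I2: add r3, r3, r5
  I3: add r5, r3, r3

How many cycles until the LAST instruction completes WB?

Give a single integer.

Answer: 14

Derivation:
I0 add r2 <- r4,r5: IF@1 ID@2 stall=0 (-) EX@3 MEM@4 WB@5
I1 sub r5 <- r1,r2: IF@2 ID@3 stall=2 (RAW on I0.r2 (WB@5)) EX@6 MEM@7 WB@8
I2 add r3 <- r3,r5: IF@3 ID@6 stall=2 (RAW on I1.r5 (WB@8)) EX@9 MEM@10 WB@11
I3 add r5 <- r3,r3: IF@6 ID@9 stall=2 (RAW on I2.r3 (WB@11)) EX@12 MEM@13 WB@14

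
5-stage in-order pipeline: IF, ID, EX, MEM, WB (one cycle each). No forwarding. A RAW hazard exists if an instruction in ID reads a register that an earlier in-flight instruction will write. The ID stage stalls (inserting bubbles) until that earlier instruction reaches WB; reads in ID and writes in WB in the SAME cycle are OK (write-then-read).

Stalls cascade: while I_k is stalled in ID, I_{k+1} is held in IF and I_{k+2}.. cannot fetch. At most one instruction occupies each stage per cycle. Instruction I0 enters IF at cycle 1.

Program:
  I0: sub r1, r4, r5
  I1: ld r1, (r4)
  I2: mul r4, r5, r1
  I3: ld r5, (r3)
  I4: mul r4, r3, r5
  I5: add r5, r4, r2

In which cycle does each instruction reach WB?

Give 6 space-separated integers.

I0 sub r1 <- r4,r5: IF@1 ID@2 stall=0 (-) EX@3 MEM@4 WB@5
I1 ld r1 <- r4: IF@2 ID@3 stall=0 (-) EX@4 MEM@5 WB@6
I2 mul r4 <- r5,r1: IF@3 ID@4 stall=2 (RAW on I1.r1 (WB@6)) EX@7 MEM@8 WB@9
I3 ld r5 <- r3: IF@4 ID@7 stall=0 (-) EX@8 MEM@9 WB@10
I4 mul r4 <- r3,r5: IF@7 ID@8 stall=2 (RAW on I3.r5 (WB@10)) EX@11 MEM@12 WB@13
I5 add r5 <- r4,r2: IF@8 ID@11 stall=2 (RAW on I4.r4 (WB@13)) EX@14 MEM@15 WB@16

Answer: 5 6 9 10 13 16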